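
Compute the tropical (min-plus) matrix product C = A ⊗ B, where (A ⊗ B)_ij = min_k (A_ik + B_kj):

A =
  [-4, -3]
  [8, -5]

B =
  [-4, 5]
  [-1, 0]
A ⊗ B =
  [-8, -3]
  [-6, -5]

Apply the min-plus product entry-by-entry:
  C[0][0] = min over k of (A[0][0] + B[0][0] = -4 + -4 = -8, A[0][1] + B[1][0] = -3 + -1 = -4) = -8 (attained at k = 0)
  C[0][1] = min over k of (A[0][0] + B[0][1] = -4 + 5 = 1, A[0][1] + B[1][1] = -3 + 0 = -3) = -3 (attained at k = 1)
  C[1][0] = min over k of (A[1][0] + B[0][0] = 8 + -4 = 4, A[1][1] + B[1][0] = -5 + -1 = -6) = -6 (attained at k = 1)
  C[1][1] = min over k of (A[1][0] + B[0][1] = 8 + 5 = 13, A[1][1] + B[1][1] = -5 + 0 = -5) = -5 (attained at k = 1)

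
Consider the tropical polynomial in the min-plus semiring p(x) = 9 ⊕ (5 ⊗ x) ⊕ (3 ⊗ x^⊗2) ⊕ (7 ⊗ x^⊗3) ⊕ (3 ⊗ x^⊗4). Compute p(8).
p(8) = 9

A tropical monomial a ⊗ x^⊗i evaluates to a + i · x. Evaluating each term at x = 8:
  Term 0 contributes 9 + 0 · 8 = 9
  Term 1 contributes 5 + 1 · 8 = 13
  Term 2 contributes 3 + 2 · 8 = 19
  Term 3 contributes 7 + 3 · 8 = 31
  Term 4 contributes 3 + 4 · 8 = 35
p(8) = ⊕ of these = min[9, 13, 19, 31, 35] = 9.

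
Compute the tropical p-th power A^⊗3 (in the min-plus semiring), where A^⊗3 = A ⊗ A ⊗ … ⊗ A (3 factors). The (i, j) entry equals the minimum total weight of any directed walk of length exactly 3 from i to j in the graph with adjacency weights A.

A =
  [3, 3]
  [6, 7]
A^⊗3 =
  [9, 9]
  [12, 12]

Each entry (A^⊗3)_ij equals the minimum over all length-3 walks i = v_0 → v_1 → … → v_3 = j of Σ_t A[v_t][v_{t+1}]. For example, for (i, j) = (0, 1) we minimise over 4 possible intermediate vertex sequences; the minimum is 9, attained along the walk 0 → 0 → 0 → 1.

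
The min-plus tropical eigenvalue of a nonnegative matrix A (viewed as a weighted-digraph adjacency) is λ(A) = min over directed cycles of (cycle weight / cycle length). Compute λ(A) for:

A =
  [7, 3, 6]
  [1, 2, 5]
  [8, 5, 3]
λ(A) = 2

Enumerate directed cycles and compute their means (weight / length). Sample:
  cycle 0 → 0: weight = 7, length = 1, mean = 7/1 ≈ 7.000
  cycle 1 → 1: weight = 2, length = 1, mean = 2/1 ≈ 2.000
  cycle 2 → 2: weight = 3, length = 1, mean = 3/1 ≈ 3.000
  cycle 0 → 1 → 0: weight = 4, length = 2, mean = 4/2 ≈ 2.000
  cycle 0 → 2 → 0: weight = 14, length = 2, mean = 14/2 ≈ 7.000
  cycle 1 → 0 → 1: weight = 4, length = 2, mean = 4/2 ≈ 2.000
Minimum mean = 2.000, attained e.g. along the cycle 1 → 1 with weight 2 and length 1. So λ(A) = 2/1 = 2.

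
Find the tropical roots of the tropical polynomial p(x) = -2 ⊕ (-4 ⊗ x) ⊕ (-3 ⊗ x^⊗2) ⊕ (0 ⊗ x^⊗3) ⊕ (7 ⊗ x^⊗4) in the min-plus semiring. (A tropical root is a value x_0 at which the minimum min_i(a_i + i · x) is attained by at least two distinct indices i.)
Roots: {-7, -3, -1, 2}

Each tropical root is a break point of the lower envelope of the lines y = a_i + i · x (there are 5 lines, with slopes 0, 1, ..., 4). Only the lines that attain the minimum somewhere contribute to roots; other lines are dominated. Here the surviving (envelope) indices are i = 4, i = 3, i = 2, i = 1, i = 0.
Intersections between consecutive envelope lines give the roots: for adjacent envelope indices i < j the intersection is x = (a_i − a_j) / (j − i). Reading off the sorted break points: {-7, -3, -1, 2}.
Verification: at each break x_0, at least two indices attain the minimum of min_i(a_i + i · x_0).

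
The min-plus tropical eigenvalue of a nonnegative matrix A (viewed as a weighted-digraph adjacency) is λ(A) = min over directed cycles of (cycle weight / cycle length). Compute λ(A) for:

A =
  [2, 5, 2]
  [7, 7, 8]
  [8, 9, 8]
λ(A) = 2

Enumerate directed cycles and compute their means (weight / length). Sample:
  cycle 0 → 0: weight = 2, length = 1, mean = 2/1 ≈ 2.000
  cycle 1 → 1: weight = 7, length = 1, mean = 7/1 ≈ 7.000
  cycle 2 → 2: weight = 8, length = 1, mean = 8/1 ≈ 8.000
  cycle 0 → 1 → 0: weight = 12, length = 2, mean = 12/2 ≈ 6.000
  cycle 0 → 2 → 0: weight = 10, length = 2, mean = 10/2 ≈ 5.000
  cycle 1 → 0 → 1: weight = 12, length = 2, mean = 12/2 ≈ 6.000
Minimum mean = 2.000, attained e.g. along the cycle 0 → 0 with weight 2 and length 1. So λ(A) = 2/1 = 2.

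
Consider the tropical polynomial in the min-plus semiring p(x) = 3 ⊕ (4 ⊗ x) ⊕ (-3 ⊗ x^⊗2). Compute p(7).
p(7) = 3

A tropical monomial a ⊗ x^⊗i evaluates to a + i · x. Evaluating each term at x = 7:
  Term 0 contributes 3 + 0 · 7 = 3
  Term 1 contributes 4 + 1 · 7 = 11
  Term 2 contributes -3 + 2 · 7 = 11
p(7) = ⊕ of these = min[3, 11, 11] = 3.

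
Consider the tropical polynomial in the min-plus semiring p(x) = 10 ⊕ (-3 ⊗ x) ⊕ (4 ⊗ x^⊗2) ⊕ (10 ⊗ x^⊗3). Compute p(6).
p(6) = 3

A tropical monomial a ⊗ x^⊗i evaluates to a + i · x. Evaluating each term at x = 6:
  Term 0 contributes 10 + 0 · 6 = 10
  Term 1 contributes -3 + 1 · 6 = 3
  Term 2 contributes 4 + 2 · 6 = 16
  Term 3 contributes 10 + 3 · 6 = 28
p(6) = ⊕ of these = min[10, 3, 16, 28] = 3.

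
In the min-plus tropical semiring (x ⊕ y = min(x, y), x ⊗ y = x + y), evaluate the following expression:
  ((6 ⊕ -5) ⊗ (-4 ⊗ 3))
((6 ⊕ -5) ⊗ (-4 ⊗ 3)) = -6

Expand innermost to outermost. Recall ⊕ takes the minimum of its arguments and ⊗ takes their sum. Working out the expression ((6 ⊕ -5) ⊗ (-4 ⊗ 3)) gives -6.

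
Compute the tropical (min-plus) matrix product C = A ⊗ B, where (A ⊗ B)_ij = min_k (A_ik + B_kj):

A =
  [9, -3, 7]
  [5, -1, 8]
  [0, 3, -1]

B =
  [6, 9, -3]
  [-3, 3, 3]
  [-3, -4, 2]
A ⊗ B =
  [-6, 0, 0]
  [-4, 2, 2]
  [-4, -5, -3]

Apply the min-plus product entry-by-entry:
  C[0][0] = min over k of (A[0][0] + B[0][0] = 9 + 6 = 15, A[0][1] + B[1][0] = -3 + -3 = -6, A[0][2] + B[2][0] = 7 + -3 = 4) = -6 (attained at k = 1)
  C[0][1] = min over k of (A[0][0] + B[0][1] = 9 + 9 = 18, A[0][1] + B[1][1] = -3 + 3 = 0, A[0][2] + B[2][1] = 7 + -4 = 3) = 0 (attained at k = 1)
  C[0][2] = min over k of (A[0][0] + B[0][2] = 9 + -3 = 6, A[0][1] + B[1][2] = -3 + 3 = 0, A[0][2] + B[2][2] = 7 + 2 = 9) = 0 (attained at k = 1)
  C[1][0] = min over k of (A[1][0] + B[0][0] = 5 + 6 = 11, A[1][1] + B[1][0] = -1 + -3 = -4, A[1][2] + B[2][0] = 8 + -3 = 5) = -4 (attained at k = 1)
  C[1][1] = min over k of (A[1][0] + B[0][1] = 5 + 9 = 14, A[1][1] + B[1][1] = -1 + 3 = 2, A[1][2] + B[2][1] = 8 + -4 = 4) = 2 (attained at k = 1)
  C[1][2] = min over k of (A[1][0] + B[0][2] = 5 + -3 = 2, A[1][1] + B[1][2] = -1 + 3 = 2, A[1][2] + B[2][2] = 8 + 2 = 10) = 2 (attained at k = 0)
  C[2][0] = min over k of (A[2][0] + B[0][0] = 0 + 6 = 6, A[2][1] + B[1][0] = 3 + -3 = 0, A[2][2] + B[2][0] = -1 + -3 = -4) = -4 (attained at k = 2)
  C[2][1] = min over k of (A[2][0] + B[0][1] = 0 + 9 = 9, A[2][1] + B[1][1] = 3 + 3 = 6, A[2][2] + B[2][1] = -1 + -4 = -5) = -5 (attained at k = 2)
  C[2][2] = min over k of (A[2][0] + B[0][2] = 0 + -3 = -3, A[2][1] + B[1][2] = 3 + 3 = 6, A[2][2] + B[2][2] = -1 + 2 = 1) = -3 (attained at k = 0)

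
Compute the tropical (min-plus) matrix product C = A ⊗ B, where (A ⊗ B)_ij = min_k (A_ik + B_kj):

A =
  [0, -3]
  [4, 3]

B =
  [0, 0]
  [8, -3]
A ⊗ B =
  [0, -6]
  [4, 0]

Apply the min-plus product entry-by-entry:
  C[0][0] = min over k of (A[0][0] + B[0][0] = 0 + 0 = 0, A[0][1] + B[1][0] = -3 + 8 = 5) = 0 (attained at k = 0)
  C[0][1] = min over k of (A[0][0] + B[0][1] = 0 + 0 = 0, A[0][1] + B[1][1] = -3 + -3 = -6) = -6 (attained at k = 1)
  C[1][0] = min over k of (A[1][0] + B[0][0] = 4 + 0 = 4, A[1][1] + B[1][0] = 3 + 8 = 11) = 4 (attained at k = 0)
  C[1][1] = min over k of (A[1][0] + B[0][1] = 4 + 0 = 4, A[1][1] + B[1][1] = 3 + -3 = 0) = 0 (attained at k = 1)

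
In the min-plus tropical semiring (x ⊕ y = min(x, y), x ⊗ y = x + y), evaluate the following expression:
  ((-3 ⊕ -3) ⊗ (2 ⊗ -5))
((-3 ⊕ -3) ⊗ (2 ⊗ -5)) = -6

Expand innermost to outermost. Recall ⊕ takes the minimum of its arguments and ⊗ takes their sum. Working out the expression ((-3 ⊕ -3) ⊗ (2 ⊗ -5)) gives -6.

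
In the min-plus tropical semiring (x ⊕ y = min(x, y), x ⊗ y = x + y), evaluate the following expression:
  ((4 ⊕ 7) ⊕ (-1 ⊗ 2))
((4 ⊕ 7) ⊕ (-1 ⊗ 2)) = 1

Expand innermost to outermost. Recall ⊕ takes the minimum of its arguments and ⊗ takes their sum. Working out the expression ((4 ⊕ 7) ⊕ (-1 ⊗ 2)) gives 1.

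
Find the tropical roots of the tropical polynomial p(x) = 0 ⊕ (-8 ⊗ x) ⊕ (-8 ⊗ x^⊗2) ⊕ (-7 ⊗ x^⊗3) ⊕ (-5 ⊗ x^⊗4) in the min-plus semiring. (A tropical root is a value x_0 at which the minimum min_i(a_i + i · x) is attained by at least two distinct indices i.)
Roots: {-2, -1, 0, 8}

Each tropical root is a break point of the lower envelope of the lines y = a_i + i · x (there are 5 lines, with slopes 0, 1, ..., 4). Only the lines that attain the minimum somewhere contribute to roots; other lines are dominated. Here the surviving (envelope) indices are i = 4, i = 3, i = 2, i = 1, i = 0.
Intersections between consecutive envelope lines give the roots: for adjacent envelope indices i < j the intersection is x = (a_i − a_j) / (j − i). Reading off the sorted break points: {-2, -1, 0, 8}.
Verification: at each break x_0, at least two indices attain the minimum of min_i(a_i + i · x_0).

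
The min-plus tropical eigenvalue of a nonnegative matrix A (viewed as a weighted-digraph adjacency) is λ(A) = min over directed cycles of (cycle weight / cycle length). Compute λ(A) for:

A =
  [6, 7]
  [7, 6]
λ(A) = 6

Enumerate directed cycles and compute their means (weight / length). Sample:
  cycle 0 → 0: weight = 6, length = 1, mean = 6/1 ≈ 6.000
  cycle 1 → 1: weight = 6, length = 1, mean = 6/1 ≈ 6.000
  cycle 0 → 1 → 0: weight = 14, length = 2, mean = 14/2 ≈ 7.000
  cycle 1 → 0 → 1: weight = 14, length = 2, mean = 14/2 ≈ 7.000
Minimum mean = 6.000, attained e.g. along the cycle 0 → 0 with weight 6 and length 1. So λ(A) = 6/1 = 6.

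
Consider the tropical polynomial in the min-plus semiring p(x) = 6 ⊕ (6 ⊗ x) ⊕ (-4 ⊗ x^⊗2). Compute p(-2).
p(-2) = -8

A tropical monomial a ⊗ x^⊗i evaluates to a + i · x. Evaluating each term at x = -2:
  Term 0 contributes 6 + 0 · -2 = 6
  Term 1 contributes 6 + 1 · -2 = 4
  Term 2 contributes -4 + 2 · -2 = -8
p(-2) = ⊕ of these = min[6, 4, -8] = -8.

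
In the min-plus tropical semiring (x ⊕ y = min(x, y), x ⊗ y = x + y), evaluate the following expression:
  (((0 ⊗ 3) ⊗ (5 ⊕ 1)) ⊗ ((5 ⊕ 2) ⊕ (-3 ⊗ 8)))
(((0 ⊗ 3) ⊗ (5 ⊕ 1)) ⊗ ((5 ⊕ 2) ⊕ (-3 ⊗ 8))) = 6

Expand innermost to outermost. Recall ⊕ takes the minimum of its arguments and ⊗ takes their sum. Working out the expression (((0 ⊗ 3) ⊗ (5 ⊕ 1)) ⊗ ((5 ⊕ 2) ⊕ (-3 ⊗ 8))) gives 6.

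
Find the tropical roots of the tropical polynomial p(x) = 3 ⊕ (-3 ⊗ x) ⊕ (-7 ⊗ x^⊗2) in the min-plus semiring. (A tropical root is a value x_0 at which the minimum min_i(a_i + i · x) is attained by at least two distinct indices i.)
Roots: {4, 6}

Each tropical root is a break point of the lower envelope of the lines y = a_i + i · x (there are 3 lines, with slopes 0, 1, ..., 2). Only the lines that attain the minimum somewhere contribute to roots; other lines are dominated. Here the surviving (envelope) indices are i = 2, i = 1, i = 0.
Intersections between consecutive envelope lines give the roots: for adjacent envelope indices i < j the intersection is x = (a_i − a_j) / (j − i). Reading off the sorted break points: {4, 6}.
Verification: at each break x_0, at least two indices attain the minimum of min_i(a_i + i · x_0).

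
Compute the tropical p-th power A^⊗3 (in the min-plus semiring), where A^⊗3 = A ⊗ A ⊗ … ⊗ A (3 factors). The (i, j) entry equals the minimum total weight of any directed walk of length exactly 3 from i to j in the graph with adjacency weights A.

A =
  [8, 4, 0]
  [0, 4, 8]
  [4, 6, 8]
A^⊗3 =
  [6, 8, 4]
  [4, 6, 4]
  [8, 10, 6]

Each entry (A^⊗3)_ij equals the minimum over all length-3 walks i = v_0 → v_1 → … → v_3 = j of Σ_t A[v_t][v_{t+1}]. For example, for (i, j) = (0, 2) we minimise over 9 possible intermediate vertex sequences; the minimum is 4, attained along the walk 0 → 1 → 0 → 2.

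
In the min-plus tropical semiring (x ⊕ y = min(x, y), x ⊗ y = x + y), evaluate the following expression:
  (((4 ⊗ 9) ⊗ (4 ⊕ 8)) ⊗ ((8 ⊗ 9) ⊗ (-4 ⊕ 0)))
(((4 ⊗ 9) ⊗ (4 ⊕ 8)) ⊗ ((8 ⊗ 9) ⊗ (-4 ⊕ 0))) = 30

Expand innermost to outermost. Recall ⊕ takes the minimum of its arguments and ⊗ takes their sum. Working out the expression (((4 ⊗ 9) ⊗ (4 ⊕ 8)) ⊗ ((8 ⊗ 9) ⊗ (-4 ⊕ 0))) gives 30.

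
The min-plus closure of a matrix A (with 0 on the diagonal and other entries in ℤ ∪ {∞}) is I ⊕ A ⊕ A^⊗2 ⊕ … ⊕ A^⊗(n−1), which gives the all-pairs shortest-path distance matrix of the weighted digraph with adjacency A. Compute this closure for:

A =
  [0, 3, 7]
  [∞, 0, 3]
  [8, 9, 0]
Closure =
  [0, 3, 6]
  [11, 0, 3]
  [8, 9, 0]

This is the Floyd-Warshall all-pairs shortest-path computation. For each intermediate vertex k = 0, 1, …, 2, update dist[i][j] ← min(dist[i][j], dist[i][k] + dist[k][j]). The final matrix gives, for each (i, j), the minimum total weight of any directed path from i to j (possibly empty when i = j).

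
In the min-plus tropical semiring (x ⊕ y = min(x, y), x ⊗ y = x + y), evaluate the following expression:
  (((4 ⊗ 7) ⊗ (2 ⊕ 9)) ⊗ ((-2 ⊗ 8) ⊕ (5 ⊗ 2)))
(((4 ⊗ 7) ⊗ (2 ⊕ 9)) ⊗ ((-2 ⊗ 8) ⊕ (5 ⊗ 2))) = 19

Expand innermost to outermost. Recall ⊕ takes the minimum of its arguments and ⊗ takes their sum. Working out the expression (((4 ⊗ 7) ⊗ (2 ⊕ 9)) ⊗ ((-2 ⊗ 8) ⊕ (5 ⊗ 2))) gives 19.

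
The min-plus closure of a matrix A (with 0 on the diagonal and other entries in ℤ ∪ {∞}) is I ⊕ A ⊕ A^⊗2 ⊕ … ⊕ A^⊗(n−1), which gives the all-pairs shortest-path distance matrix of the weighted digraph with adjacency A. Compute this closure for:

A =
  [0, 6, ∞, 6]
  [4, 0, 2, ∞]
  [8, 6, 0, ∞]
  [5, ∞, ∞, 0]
Closure =
  [0, 6, 8, 6]
  [4, 0, 2, 10]
  [8, 6, 0, 14]
  [5, 11, 13, 0]

This is the Floyd-Warshall all-pairs shortest-path computation. For each intermediate vertex k = 0, 1, …, 3, update dist[i][j] ← min(dist[i][j], dist[i][k] + dist[k][j]). The final matrix gives, for each (i, j), the minimum total weight of any directed path from i to j (possibly empty when i = j).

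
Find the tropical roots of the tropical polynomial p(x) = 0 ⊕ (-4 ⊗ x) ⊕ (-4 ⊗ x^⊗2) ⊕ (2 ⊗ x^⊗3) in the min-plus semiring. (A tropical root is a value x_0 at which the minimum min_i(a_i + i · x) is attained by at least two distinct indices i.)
Roots: {-6, 0, 4}

Each tropical root is a break point of the lower envelope of the lines y = a_i + i · x (there are 4 lines, with slopes 0, 1, ..., 3). Only the lines that attain the minimum somewhere contribute to roots; other lines are dominated. Here the surviving (envelope) indices are i = 3, i = 2, i = 1, i = 0.
Intersections between consecutive envelope lines give the roots: for adjacent envelope indices i < j the intersection is x = (a_i − a_j) / (j − i). Reading off the sorted break points: {-6, 0, 4}.
Verification: at each break x_0, at least two indices attain the minimum of min_i(a_i + i · x_0).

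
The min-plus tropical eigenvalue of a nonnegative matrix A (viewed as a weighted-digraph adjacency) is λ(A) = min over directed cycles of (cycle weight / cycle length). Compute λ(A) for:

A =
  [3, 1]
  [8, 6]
λ(A) = 3

Enumerate directed cycles and compute their means (weight / length). Sample:
  cycle 0 → 0: weight = 3, length = 1, mean = 3/1 ≈ 3.000
  cycle 1 → 1: weight = 6, length = 1, mean = 6/1 ≈ 6.000
  cycle 0 → 1 → 0: weight = 9, length = 2, mean = 9/2 ≈ 4.500
  cycle 1 → 0 → 1: weight = 9, length = 2, mean = 9/2 ≈ 4.500
Minimum mean = 3.000, attained e.g. along the cycle 0 → 0 with weight 3 and length 1. So λ(A) = 3/1 = 3.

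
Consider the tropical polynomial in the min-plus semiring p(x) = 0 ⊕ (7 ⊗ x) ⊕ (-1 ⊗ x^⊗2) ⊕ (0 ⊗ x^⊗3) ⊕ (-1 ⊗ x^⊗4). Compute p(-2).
p(-2) = -9

A tropical monomial a ⊗ x^⊗i evaluates to a + i · x. Evaluating each term at x = -2:
  Term 0 contributes 0 + 0 · -2 = 0
  Term 1 contributes 7 + 1 · -2 = 5
  Term 2 contributes -1 + 2 · -2 = -5
  Term 3 contributes 0 + 3 · -2 = -6
  Term 4 contributes -1 + 4 · -2 = -9
p(-2) = ⊕ of these = min[0, 5, -5, -6, -9] = -9.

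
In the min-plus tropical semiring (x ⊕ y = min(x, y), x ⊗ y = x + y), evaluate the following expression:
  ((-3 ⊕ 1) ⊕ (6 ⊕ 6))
((-3 ⊕ 1) ⊕ (6 ⊕ 6)) = -3

Expand innermost to outermost. Recall ⊕ takes the minimum of its arguments and ⊗ takes their sum. Working out the expression ((-3 ⊕ 1) ⊕ (6 ⊕ 6)) gives -3.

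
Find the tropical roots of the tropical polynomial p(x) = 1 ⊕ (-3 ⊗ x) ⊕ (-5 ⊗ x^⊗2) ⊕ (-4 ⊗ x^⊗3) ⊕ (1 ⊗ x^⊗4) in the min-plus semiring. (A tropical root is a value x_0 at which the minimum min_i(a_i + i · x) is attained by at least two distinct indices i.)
Roots: {-5, -1, 2, 4}

Each tropical root is a break point of the lower envelope of the lines y = a_i + i · x (there are 5 lines, with slopes 0, 1, ..., 4). Only the lines that attain the minimum somewhere contribute to roots; other lines are dominated. Here the surviving (envelope) indices are i = 4, i = 3, i = 2, i = 1, i = 0.
Intersections between consecutive envelope lines give the roots: for adjacent envelope indices i < j the intersection is x = (a_i − a_j) / (j − i). Reading off the sorted break points: {-5, -1, 2, 4}.
Verification: at each break x_0, at least two indices attain the minimum of min_i(a_i + i · x_0).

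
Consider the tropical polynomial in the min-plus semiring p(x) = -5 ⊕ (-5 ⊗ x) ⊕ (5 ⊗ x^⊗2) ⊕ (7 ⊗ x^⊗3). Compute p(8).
p(8) = -5

A tropical monomial a ⊗ x^⊗i evaluates to a + i · x. Evaluating each term at x = 8:
  Term 0 contributes -5 + 0 · 8 = -5
  Term 1 contributes -5 + 1 · 8 = 3
  Term 2 contributes 5 + 2 · 8 = 21
  Term 3 contributes 7 + 3 · 8 = 31
p(8) = ⊕ of these = min[-5, 3, 21, 31] = -5.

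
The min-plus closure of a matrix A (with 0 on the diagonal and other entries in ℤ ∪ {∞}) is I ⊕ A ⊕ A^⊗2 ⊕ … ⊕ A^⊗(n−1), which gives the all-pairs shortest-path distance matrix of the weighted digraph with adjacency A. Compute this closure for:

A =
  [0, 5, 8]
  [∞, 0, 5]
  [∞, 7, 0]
Closure =
  [0, 5, 8]
  [∞, 0, 5]
  [∞, 7, 0]

This is the Floyd-Warshall all-pairs shortest-path computation. For each intermediate vertex k = 0, 1, …, 2, update dist[i][j] ← min(dist[i][j], dist[i][k] + dist[k][j]). The final matrix gives, for each (i, j), the minimum total weight of any directed path from i to j (possibly empty when i = j).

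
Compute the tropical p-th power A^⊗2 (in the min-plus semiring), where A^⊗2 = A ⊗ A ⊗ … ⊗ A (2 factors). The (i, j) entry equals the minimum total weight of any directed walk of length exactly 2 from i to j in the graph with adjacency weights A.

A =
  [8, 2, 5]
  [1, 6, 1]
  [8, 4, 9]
A^⊗2 =
  [3, 8, 3]
  [7, 3, 6]
  [5, 10, 5]

Each entry (A^⊗2)_ij equals the minimum over all length-2 walks i = v_0 → v_1 → … → v_2 = j of Σ_t A[v_t][v_{t+1}]. For example, for (i, j) = (0, 2) we minimise over 3 possible intermediate vertex sequences; the minimum is 3, attained along the walk 0 → 1 → 2.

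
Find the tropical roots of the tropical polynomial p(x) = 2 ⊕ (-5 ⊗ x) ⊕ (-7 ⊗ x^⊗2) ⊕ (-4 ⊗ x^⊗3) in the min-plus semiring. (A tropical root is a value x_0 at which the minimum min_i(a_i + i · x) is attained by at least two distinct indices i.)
Roots: {-3, 2, 7}

Each tropical root is a break point of the lower envelope of the lines y = a_i + i · x (there are 4 lines, with slopes 0, 1, ..., 3). Only the lines that attain the minimum somewhere contribute to roots; other lines are dominated. Here the surviving (envelope) indices are i = 3, i = 2, i = 1, i = 0.
Intersections between consecutive envelope lines give the roots: for adjacent envelope indices i < j the intersection is x = (a_i − a_j) / (j − i). Reading off the sorted break points: {-3, 2, 7}.
Verification: at each break x_0, at least two indices attain the minimum of min_i(a_i + i · x_0).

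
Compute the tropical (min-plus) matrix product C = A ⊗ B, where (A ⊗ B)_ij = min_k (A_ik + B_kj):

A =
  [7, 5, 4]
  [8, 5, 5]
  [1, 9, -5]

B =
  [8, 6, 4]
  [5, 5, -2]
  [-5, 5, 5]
A ⊗ B =
  [-1, 9, 3]
  [0, 10, 3]
  [-10, 0, 0]

Apply the min-plus product entry-by-entry:
  C[0][0] = min over k of (A[0][0] + B[0][0] = 7 + 8 = 15, A[0][1] + B[1][0] = 5 + 5 = 10, A[0][2] + B[2][0] = 4 + -5 = -1) = -1 (attained at k = 2)
  C[0][1] = min over k of (A[0][0] + B[0][1] = 7 + 6 = 13, A[0][1] + B[1][1] = 5 + 5 = 10, A[0][2] + B[2][1] = 4 + 5 = 9) = 9 (attained at k = 2)
  C[0][2] = min over k of (A[0][0] + B[0][2] = 7 + 4 = 11, A[0][1] + B[1][2] = 5 + -2 = 3, A[0][2] + B[2][2] = 4 + 5 = 9) = 3 (attained at k = 1)
  C[1][0] = min over k of (A[1][0] + B[0][0] = 8 + 8 = 16, A[1][1] + B[1][0] = 5 + 5 = 10, A[1][2] + B[2][0] = 5 + -5 = 0) = 0 (attained at k = 2)
  C[1][1] = min over k of (A[1][0] + B[0][1] = 8 + 6 = 14, A[1][1] + B[1][1] = 5 + 5 = 10, A[1][2] + B[2][1] = 5 + 5 = 10) = 10 (attained at k = 1)
  C[1][2] = min over k of (A[1][0] + B[0][2] = 8 + 4 = 12, A[1][1] + B[1][2] = 5 + -2 = 3, A[1][2] + B[2][2] = 5 + 5 = 10) = 3 (attained at k = 1)
  C[2][0] = min over k of (A[2][0] + B[0][0] = 1 + 8 = 9, A[2][1] + B[1][0] = 9 + 5 = 14, A[2][2] + B[2][0] = -5 + -5 = -10) = -10 (attained at k = 2)
  C[2][1] = min over k of (A[2][0] + B[0][1] = 1 + 6 = 7, A[2][1] + B[1][1] = 9 + 5 = 14, A[2][2] + B[2][1] = -5 + 5 = 0) = 0 (attained at k = 2)
  C[2][2] = min over k of (A[2][0] + B[0][2] = 1 + 4 = 5, A[2][1] + B[1][2] = 9 + -2 = 7, A[2][2] + B[2][2] = -5 + 5 = 0) = 0 (attained at k = 2)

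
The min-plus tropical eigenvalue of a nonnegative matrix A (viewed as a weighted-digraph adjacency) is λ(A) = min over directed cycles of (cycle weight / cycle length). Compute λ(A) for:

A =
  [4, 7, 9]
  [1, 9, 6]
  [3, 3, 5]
λ(A) = 4

Enumerate directed cycles and compute their means (weight / length). Sample:
  cycle 0 → 0: weight = 4, length = 1, mean = 4/1 ≈ 4.000
  cycle 1 → 1: weight = 9, length = 1, mean = 9/1 ≈ 9.000
  cycle 2 → 2: weight = 5, length = 1, mean = 5/1 ≈ 5.000
  cycle 0 → 1 → 0: weight = 8, length = 2, mean = 8/2 ≈ 4.000
  cycle 0 → 2 → 0: weight = 12, length = 2, mean = 12/2 ≈ 6.000
  cycle 1 → 0 → 1: weight = 8, length = 2, mean = 8/2 ≈ 4.000
Minimum mean = 4.000, attained e.g. along the cycle 0 → 0 with weight 4 and length 1. So λ(A) = 4/1 = 4.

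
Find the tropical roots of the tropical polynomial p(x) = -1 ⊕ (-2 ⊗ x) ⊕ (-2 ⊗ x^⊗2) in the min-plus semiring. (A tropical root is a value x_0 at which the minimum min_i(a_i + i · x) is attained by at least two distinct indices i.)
Roots: {0, 1}

Each tropical root is a break point of the lower envelope of the lines y = a_i + i · x (there are 3 lines, with slopes 0, 1, ..., 2). Only the lines that attain the minimum somewhere contribute to roots; other lines are dominated. Here the surviving (envelope) indices are i = 2, i = 1, i = 0.
Intersections between consecutive envelope lines give the roots: for adjacent envelope indices i < j the intersection is x = (a_i − a_j) / (j − i). Reading off the sorted break points: {0, 1}.
Verification: at each break x_0, at least two indices attain the minimum of min_i(a_i + i · x_0).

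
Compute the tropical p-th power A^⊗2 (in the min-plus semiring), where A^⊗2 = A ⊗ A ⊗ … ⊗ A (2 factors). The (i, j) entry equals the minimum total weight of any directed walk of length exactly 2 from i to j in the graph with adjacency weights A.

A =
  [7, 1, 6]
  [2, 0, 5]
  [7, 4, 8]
A^⊗2 =
  [3, 1, 6]
  [2, 0, 5]
  [6, 4, 9]

Each entry (A^⊗2)_ij equals the minimum over all length-2 walks i = v_0 → v_1 → … → v_2 = j of Σ_t A[v_t][v_{t+1}]. For example, for (i, j) = (0, 2) we minimise over 3 possible intermediate vertex sequences; the minimum is 6, attained along the walk 0 → 1 → 2.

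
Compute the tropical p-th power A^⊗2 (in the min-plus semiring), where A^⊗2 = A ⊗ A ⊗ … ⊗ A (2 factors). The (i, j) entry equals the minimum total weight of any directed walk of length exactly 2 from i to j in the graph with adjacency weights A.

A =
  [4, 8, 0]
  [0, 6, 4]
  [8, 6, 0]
A^⊗2 =
  [8, 6, 0]
  [4, 8, 0]
  [6, 6, 0]

Each entry (A^⊗2)_ij equals the minimum over all length-2 walks i = v_0 → v_1 → … → v_2 = j of Σ_t A[v_t][v_{t+1}]. For example, for (i, j) = (0, 2) we minimise over 3 possible intermediate vertex sequences; the minimum is 0, attained along the walk 0 → 2 → 2.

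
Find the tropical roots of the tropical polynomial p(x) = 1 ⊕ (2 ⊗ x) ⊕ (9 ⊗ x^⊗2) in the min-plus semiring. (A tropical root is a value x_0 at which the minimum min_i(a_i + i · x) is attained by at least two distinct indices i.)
Roots: {-7, -1}

Each tropical root is a break point of the lower envelope of the lines y = a_i + i · x (there are 3 lines, with slopes 0, 1, ..., 2). Only the lines that attain the minimum somewhere contribute to roots; other lines are dominated. Here the surviving (envelope) indices are i = 2, i = 1, i = 0.
Intersections between consecutive envelope lines give the roots: for adjacent envelope indices i < j the intersection is x = (a_i − a_j) / (j − i). Reading off the sorted break points: {-7, -1}.
Verification: at each break x_0, at least two indices attain the minimum of min_i(a_i + i · x_0).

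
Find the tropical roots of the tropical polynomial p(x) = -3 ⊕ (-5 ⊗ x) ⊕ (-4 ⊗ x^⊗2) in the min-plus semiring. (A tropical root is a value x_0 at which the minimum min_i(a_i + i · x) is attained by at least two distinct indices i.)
Roots: {-1, 2}

Each tropical root is a break point of the lower envelope of the lines y = a_i + i · x (there are 3 lines, with slopes 0, 1, ..., 2). Only the lines that attain the minimum somewhere contribute to roots; other lines are dominated. Here the surviving (envelope) indices are i = 2, i = 1, i = 0.
Intersections between consecutive envelope lines give the roots: for adjacent envelope indices i < j the intersection is x = (a_i − a_j) / (j − i). Reading off the sorted break points: {-1, 2}.
Verification: at each break x_0, at least two indices attain the minimum of min_i(a_i + i · x_0).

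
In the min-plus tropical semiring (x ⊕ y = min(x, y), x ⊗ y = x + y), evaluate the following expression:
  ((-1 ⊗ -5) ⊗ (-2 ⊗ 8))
((-1 ⊗ -5) ⊗ (-2 ⊗ 8)) = 0

Expand innermost to outermost. Recall ⊕ takes the minimum of its arguments and ⊗ takes their sum. Working out the expression ((-1 ⊗ -5) ⊗ (-2 ⊗ 8)) gives 0.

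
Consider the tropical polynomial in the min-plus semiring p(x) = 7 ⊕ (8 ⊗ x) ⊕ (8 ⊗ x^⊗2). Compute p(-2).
p(-2) = 4

A tropical monomial a ⊗ x^⊗i evaluates to a + i · x. Evaluating each term at x = -2:
  Term 0 contributes 7 + 0 · -2 = 7
  Term 1 contributes 8 + 1 · -2 = 6
  Term 2 contributes 8 + 2 · -2 = 4
p(-2) = ⊕ of these = min[7, 6, 4] = 4.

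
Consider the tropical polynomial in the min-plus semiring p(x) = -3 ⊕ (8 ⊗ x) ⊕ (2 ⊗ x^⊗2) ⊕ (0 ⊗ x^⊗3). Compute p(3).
p(3) = -3

A tropical monomial a ⊗ x^⊗i evaluates to a + i · x. Evaluating each term at x = 3:
  Term 0 contributes -3 + 0 · 3 = -3
  Term 1 contributes 8 + 1 · 3 = 11
  Term 2 contributes 2 + 2 · 3 = 8
  Term 3 contributes 0 + 3 · 3 = 9
p(3) = ⊕ of these = min[-3, 11, 8, 9] = -3.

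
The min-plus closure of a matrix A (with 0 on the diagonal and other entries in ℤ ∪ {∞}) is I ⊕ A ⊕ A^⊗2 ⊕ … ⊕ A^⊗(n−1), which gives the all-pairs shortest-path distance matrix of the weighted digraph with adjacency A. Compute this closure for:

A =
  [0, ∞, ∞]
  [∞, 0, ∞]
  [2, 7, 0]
Closure =
  [0, ∞, ∞]
  [∞, 0, ∞]
  [2, 7, 0]

This is the Floyd-Warshall all-pairs shortest-path computation. For each intermediate vertex k = 0, 1, …, 2, update dist[i][j] ← min(dist[i][j], dist[i][k] + dist[k][j]). The final matrix gives, for each (i, j), the minimum total weight of any directed path from i to j (possibly empty when i = j).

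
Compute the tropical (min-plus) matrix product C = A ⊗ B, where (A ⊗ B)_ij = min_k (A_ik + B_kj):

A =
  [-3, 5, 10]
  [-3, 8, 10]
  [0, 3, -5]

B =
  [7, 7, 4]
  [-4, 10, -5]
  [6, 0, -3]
A ⊗ B =
  [1, 4, 0]
  [4, 4, 1]
  [-1, -5, -8]

Apply the min-plus product entry-by-entry:
  C[0][0] = min over k of (A[0][0] + B[0][0] = -3 + 7 = 4, A[0][1] + B[1][0] = 5 + -4 = 1, A[0][2] + B[2][0] = 10 + 6 = 16) = 1 (attained at k = 1)
  C[0][1] = min over k of (A[0][0] + B[0][1] = -3 + 7 = 4, A[0][1] + B[1][1] = 5 + 10 = 15, A[0][2] + B[2][1] = 10 + 0 = 10) = 4 (attained at k = 0)
  C[0][2] = min over k of (A[0][0] + B[0][2] = -3 + 4 = 1, A[0][1] + B[1][2] = 5 + -5 = 0, A[0][2] + B[2][2] = 10 + -3 = 7) = 0 (attained at k = 1)
  C[1][0] = min over k of (A[1][0] + B[0][0] = -3 + 7 = 4, A[1][1] + B[1][0] = 8 + -4 = 4, A[1][2] + B[2][0] = 10 + 6 = 16) = 4 (attained at k = 0)
  C[1][1] = min over k of (A[1][0] + B[0][1] = -3 + 7 = 4, A[1][1] + B[1][1] = 8 + 10 = 18, A[1][2] + B[2][1] = 10 + 0 = 10) = 4 (attained at k = 0)
  C[1][2] = min over k of (A[1][0] + B[0][2] = -3 + 4 = 1, A[1][1] + B[1][2] = 8 + -5 = 3, A[1][2] + B[2][2] = 10 + -3 = 7) = 1 (attained at k = 0)
  C[2][0] = min over k of (A[2][0] + B[0][0] = 0 + 7 = 7, A[2][1] + B[1][0] = 3 + -4 = -1, A[2][2] + B[2][0] = -5 + 6 = 1) = -1 (attained at k = 1)
  C[2][1] = min over k of (A[2][0] + B[0][1] = 0 + 7 = 7, A[2][1] + B[1][1] = 3 + 10 = 13, A[2][2] + B[2][1] = -5 + 0 = -5) = -5 (attained at k = 2)
  C[2][2] = min over k of (A[2][0] + B[0][2] = 0 + 4 = 4, A[2][1] + B[1][2] = 3 + -5 = -2, A[2][2] + B[2][2] = -5 + -3 = -8) = -8 (attained at k = 2)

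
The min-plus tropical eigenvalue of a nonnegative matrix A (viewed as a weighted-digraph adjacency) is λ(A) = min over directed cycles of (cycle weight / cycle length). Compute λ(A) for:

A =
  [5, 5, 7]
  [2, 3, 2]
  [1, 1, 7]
λ(A) = 3/2

Enumerate directed cycles and compute their means (weight / length). Sample:
  cycle 0 → 0: weight = 5, length = 1, mean = 5/1 ≈ 5.000
  cycle 1 → 1: weight = 3, length = 1, mean = 3/1 ≈ 3.000
  cycle 2 → 2: weight = 7, length = 1, mean = 7/1 ≈ 7.000
  cycle 0 → 1 → 0: weight = 7, length = 2, mean = 7/2 ≈ 3.500
  cycle 0 → 2 → 0: weight = 8, length = 2, mean = 8/2 ≈ 4.000
  cycle 1 → 0 → 1: weight = 7, length = 2, mean = 7/2 ≈ 3.500
Minimum mean = 1.500, attained e.g. along the cycle 1 → 2 → 1 with weight 3 and length 2. So λ(A) = 3/2 = 3/2.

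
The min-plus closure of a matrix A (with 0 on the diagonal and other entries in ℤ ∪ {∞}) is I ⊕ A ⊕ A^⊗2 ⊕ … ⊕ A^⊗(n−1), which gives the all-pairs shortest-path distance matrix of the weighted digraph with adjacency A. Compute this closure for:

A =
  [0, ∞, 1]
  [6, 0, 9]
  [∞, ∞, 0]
Closure =
  [0, ∞, 1]
  [6, 0, 7]
  [∞, ∞, 0]

This is the Floyd-Warshall all-pairs shortest-path computation. For each intermediate vertex k = 0, 1, …, 2, update dist[i][j] ← min(dist[i][j], dist[i][k] + dist[k][j]). The final matrix gives, for each (i, j), the minimum total weight of any directed path from i to j (possibly empty when i = j).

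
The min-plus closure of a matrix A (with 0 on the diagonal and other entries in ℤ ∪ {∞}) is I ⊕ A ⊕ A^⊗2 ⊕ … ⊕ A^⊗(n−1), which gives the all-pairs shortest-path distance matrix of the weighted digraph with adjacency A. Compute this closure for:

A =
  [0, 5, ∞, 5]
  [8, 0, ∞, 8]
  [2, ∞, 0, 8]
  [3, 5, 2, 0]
Closure =
  [0, 5, 7, 5]
  [8, 0, 10, 8]
  [2, 7, 0, 7]
  [3, 5, 2, 0]

This is the Floyd-Warshall all-pairs shortest-path computation. For each intermediate vertex k = 0, 1, …, 3, update dist[i][j] ← min(dist[i][j], dist[i][k] + dist[k][j]). The final matrix gives, for each (i, j), the minimum total weight of any directed path from i to j (possibly empty when i = j).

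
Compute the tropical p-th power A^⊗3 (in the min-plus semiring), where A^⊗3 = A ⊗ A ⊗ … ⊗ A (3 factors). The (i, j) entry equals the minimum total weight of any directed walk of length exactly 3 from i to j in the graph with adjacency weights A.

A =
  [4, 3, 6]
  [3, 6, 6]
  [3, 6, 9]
A^⊗3 =
  [10, 9, 12]
  [9, 10, 12]
  [9, 10, 12]

Each entry (A^⊗3)_ij equals the minimum over all length-3 walks i = v_0 → v_1 → … → v_3 = j of Σ_t A[v_t][v_{t+1}]. For example, for (i, j) = (0, 2) we minimise over 9 possible intermediate vertex sequences; the minimum is 12, attained along the walk 0 → 1 → 0 → 2.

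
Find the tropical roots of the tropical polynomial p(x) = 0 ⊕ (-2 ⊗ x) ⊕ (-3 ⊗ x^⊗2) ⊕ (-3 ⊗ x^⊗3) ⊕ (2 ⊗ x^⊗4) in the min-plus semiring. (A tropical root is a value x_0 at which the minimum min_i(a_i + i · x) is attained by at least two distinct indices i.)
Roots: {-5, 0, 1, 2}

Each tropical root is a break point of the lower envelope of the lines y = a_i + i · x (there are 5 lines, with slopes 0, 1, ..., 4). Only the lines that attain the minimum somewhere contribute to roots; other lines are dominated. Here the surviving (envelope) indices are i = 4, i = 3, i = 2, i = 1, i = 0.
Intersections between consecutive envelope lines give the roots: for adjacent envelope indices i < j the intersection is x = (a_i − a_j) / (j − i). Reading off the sorted break points: {-5, 0, 1, 2}.
Verification: at each break x_0, at least two indices attain the minimum of min_i(a_i + i · x_0).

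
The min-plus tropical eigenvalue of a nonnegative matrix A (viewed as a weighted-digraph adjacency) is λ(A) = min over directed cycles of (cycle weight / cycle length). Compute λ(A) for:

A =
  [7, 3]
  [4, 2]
λ(A) = 2

Enumerate directed cycles and compute their means (weight / length). Sample:
  cycle 0 → 0: weight = 7, length = 1, mean = 7/1 ≈ 7.000
  cycle 1 → 1: weight = 2, length = 1, mean = 2/1 ≈ 2.000
  cycle 0 → 1 → 0: weight = 7, length = 2, mean = 7/2 ≈ 3.500
  cycle 1 → 0 → 1: weight = 7, length = 2, mean = 7/2 ≈ 3.500
Minimum mean = 2.000, attained e.g. along the cycle 1 → 1 with weight 2 and length 1. So λ(A) = 2/1 = 2.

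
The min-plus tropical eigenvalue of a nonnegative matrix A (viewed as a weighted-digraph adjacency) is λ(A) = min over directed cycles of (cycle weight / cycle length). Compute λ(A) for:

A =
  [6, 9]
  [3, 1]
λ(A) = 1

Enumerate directed cycles and compute their means (weight / length). Sample:
  cycle 0 → 0: weight = 6, length = 1, mean = 6/1 ≈ 6.000
  cycle 1 → 1: weight = 1, length = 1, mean = 1/1 ≈ 1.000
  cycle 0 → 1 → 0: weight = 12, length = 2, mean = 12/2 ≈ 6.000
  cycle 1 → 0 → 1: weight = 12, length = 2, mean = 12/2 ≈ 6.000
Minimum mean = 1.000, attained e.g. along the cycle 1 → 1 with weight 1 and length 1. So λ(A) = 1/1 = 1.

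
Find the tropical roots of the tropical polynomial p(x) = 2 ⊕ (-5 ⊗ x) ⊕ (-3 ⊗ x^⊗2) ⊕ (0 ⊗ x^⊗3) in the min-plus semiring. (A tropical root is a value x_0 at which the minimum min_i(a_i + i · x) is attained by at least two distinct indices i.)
Roots: {-3, -2, 7}

Each tropical root is a break point of the lower envelope of the lines y = a_i + i · x (there are 4 lines, with slopes 0, 1, ..., 3). Only the lines that attain the minimum somewhere contribute to roots; other lines are dominated. Here the surviving (envelope) indices are i = 3, i = 2, i = 1, i = 0.
Intersections between consecutive envelope lines give the roots: for adjacent envelope indices i < j the intersection is x = (a_i − a_j) / (j − i). Reading off the sorted break points: {-3, -2, 7}.
Verification: at each break x_0, at least two indices attain the minimum of min_i(a_i + i · x_0).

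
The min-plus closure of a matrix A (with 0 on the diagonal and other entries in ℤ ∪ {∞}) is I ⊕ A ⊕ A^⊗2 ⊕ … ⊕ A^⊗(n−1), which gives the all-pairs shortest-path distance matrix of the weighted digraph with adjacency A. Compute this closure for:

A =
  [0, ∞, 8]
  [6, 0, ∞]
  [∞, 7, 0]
Closure =
  [0, 15, 8]
  [6, 0, 14]
  [13, 7, 0]

This is the Floyd-Warshall all-pairs shortest-path computation. For each intermediate vertex k = 0, 1, …, 2, update dist[i][j] ← min(dist[i][j], dist[i][k] + dist[k][j]). The final matrix gives, for each (i, j), the minimum total weight of any directed path from i to j (possibly empty when i = j).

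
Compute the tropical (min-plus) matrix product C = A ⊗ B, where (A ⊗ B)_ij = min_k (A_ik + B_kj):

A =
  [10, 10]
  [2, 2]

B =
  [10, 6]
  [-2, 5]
A ⊗ B =
  [8, 15]
  [0, 7]

Apply the min-plus product entry-by-entry:
  C[0][0] = min over k of (A[0][0] + B[0][0] = 10 + 10 = 20, A[0][1] + B[1][0] = 10 + -2 = 8) = 8 (attained at k = 1)
  C[0][1] = min over k of (A[0][0] + B[0][1] = 10 + 6 = 16, A[0][1] + B[1][1] = 10 + 5 = 15) = 15 (attained at k = 1)
  C[1][0] = min over k of (A[1][0] + B[0][0] = 2 + 10 = 12, A[1][1] + B[1][0] = 2 + -2 = 0) = 0 (attained at k = 1)
  C[1][1] = min over k of (A[1][0] + B[0][1] = 2 + 6 = 8, A[1][1] + B[1][1] = 2 + 5 = 7) = 7 (attained at k = 1)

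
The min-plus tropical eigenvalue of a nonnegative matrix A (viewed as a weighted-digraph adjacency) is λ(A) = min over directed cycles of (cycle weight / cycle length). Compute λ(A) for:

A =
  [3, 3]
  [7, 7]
λ(A) = 3

Enumerate directed cycles and compute their means (weight / length). Sample:
  cycle 0 → 0: weight = 3, length = 1, mean = 3/1 ≈ 3.000
  cycle 1 → 1: weight = 7, length = 1, mean = 7/1 ≈ 7.000
  cycle 0 → 1 → 0: weight = 10, length = 2, mean = 10/2 ≈ 5.000
  cycle 1 → 0 → 1: weight = 10, length = 2, mean = 10/2 ≈ 5.000
Minimum mean = 3.000, attained e.g. along the cycle 0 → 0 with weight 3 and length 1. So λ(A) = 3/1 = 3.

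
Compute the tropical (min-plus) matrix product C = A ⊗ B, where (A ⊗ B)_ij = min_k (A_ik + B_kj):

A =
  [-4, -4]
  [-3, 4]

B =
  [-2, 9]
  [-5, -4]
A ⊗ B =
  [-9, -8]
  [-5, 0]

Apply the min-plus product entry-by-entry:
  C[0][0] = min over k of (A[0][0] + B[0][0] = -4 + -2 = -6, A[0][1] + B[1][0] = -4 + -5 = -9) = -9 (attained at k = 1)
  C[0][1] = min over k of (A[0][0] + B[0][1] = -4 + 9 = 5, A[0][1] + B[1][1] = -4 + -4 = -8) = -8 (attained at k = 1)
  C[1][0] = min over k of (A[1][0] + B[0][0] = -3 + -2 = -5, A[1][1] + B[1][0] = 4 + -5 = -1) = -5 (attained at k = 0)
  C[1][1] = min over k of (A[1][0] + B[0][1] = -3 + 9 = 6, A[1][1] + B[1][1] = 4 + -4 = 0) = 0 (attained at k = 1)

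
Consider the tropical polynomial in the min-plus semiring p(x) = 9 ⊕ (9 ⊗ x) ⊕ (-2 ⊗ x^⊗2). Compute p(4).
p(4) = 6

A tropical monomial a ⊗ x^⊗i evaluates to a + i · x. Evaluating each term at x = 4:
  Term 0 contributes 9 + 0 · 4 = 9
  Term 1 contributes 9 + 1 · 4 = 13
  Term 2 contributes -2 + 2 · 4 = 6
p(4) = ⊕ of these = min[9, 13, 6] = 6.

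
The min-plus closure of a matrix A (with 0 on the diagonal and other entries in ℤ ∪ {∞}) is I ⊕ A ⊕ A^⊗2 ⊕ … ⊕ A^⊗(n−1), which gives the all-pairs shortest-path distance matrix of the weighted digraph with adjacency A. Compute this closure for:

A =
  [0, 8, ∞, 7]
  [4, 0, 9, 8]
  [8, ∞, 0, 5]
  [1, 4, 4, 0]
Closure =
  [0, 8, 11, 7]
  [4, 0, 9, 8]
  [6, 9, 0, 5]
  [1, 4, 4, 0]

This is the Floyd-Warshall all-pairs shortest-path computation. For each intermediate vertex k = 0, 1, …, 3, update dist[i][j] ← min(dist[i][j], dist[i][k] + dist[k][j]). The final matrix gives, for each (i, j), the minimum total weight of any directed path from i to j (possibly empty when i = j).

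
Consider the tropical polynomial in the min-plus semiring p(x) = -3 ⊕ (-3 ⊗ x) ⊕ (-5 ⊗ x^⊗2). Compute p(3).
p(3) = -3

A tropical monomial a ⊗ x^⊗i evaluates to a + i · x. Evaluating each term at x = 3:
  Term 0 contributes -3 + 0 · 3 = -3
  Term 1 contributes -3 + 1 · 3 = 0
  Term 2 contributes -5 + 2 · 3 = 1
p(3) = ⊕ of these = min[-3, 0, 1] = -3.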